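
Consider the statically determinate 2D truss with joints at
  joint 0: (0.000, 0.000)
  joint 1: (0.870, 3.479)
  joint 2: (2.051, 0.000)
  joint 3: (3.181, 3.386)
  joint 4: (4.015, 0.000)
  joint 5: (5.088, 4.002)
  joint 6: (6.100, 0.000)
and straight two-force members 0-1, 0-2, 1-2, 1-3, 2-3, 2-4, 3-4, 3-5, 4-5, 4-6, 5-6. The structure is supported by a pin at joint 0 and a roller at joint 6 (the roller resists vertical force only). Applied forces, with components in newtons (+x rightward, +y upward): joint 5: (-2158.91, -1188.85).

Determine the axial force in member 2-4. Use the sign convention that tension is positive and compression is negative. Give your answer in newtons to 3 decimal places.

-642.985

N=7 nodes, M=11 members, R=3 reactions → 2N=14, M+R=14
member 0 (0-1): L=3.5861, (cx,cy)=(0.2426,0.9701)
member 1 (0-2): L=2.0510, (cx,cy)=(1.0000,0.0000)
member 2 (1-2): L=3.6740, (cx,cy)=(0.3214,-0.9469)
member 3 (1-3): L=2.3129, (cx,cy)=(0.9992,-0.0402)
member 4 (2-3): L=3.5696, (cx,cy)=(0.3166,0.9486)
member 5 (2-4): L=1.9640, (cx,cy)=(1.0000,0.0000)
member 6 (3-4): L=3.4872, (cx,cy)=(0.2392,-0.9710)
member 7 (3-5): L=2.0040, (cx,cy)=(0.9516,0.3074)
member 8 (4-5): L=4.1433, (cx,cy)=(0.2590,0.9659)
member 9 (4-6): L=2.0850, (cx,cy)=(1.0000,0.0000)
member 10 (5-6): L=4.1280, (cx,cy)=(0.2452,-0.9695)
solve A·x = −loads:
  F[0-1] = -1663.3082 N (compression)
  F[0-2] = -1755.3894 N (compression)
  F[1-2] = +1745.0459 N (tension)
  F[1-3] = -965.2443 N (compression)
  F[2-3] = -1742.0210 N (compression)
  F[2-4] = -642.9853 N (compression)
  F[3-4] = +1072.2265 N (tension)
  F[3-5] = -1862.5310 N (compression)
  F[4-5] = -1077.8819 N (compression)
  F[4-6] = -107.4128 N (compression)
  F[5-6] = +438.1392 N (tension)
  Rx@0 = +2158.9100 N
  Ry@0 = +1613.6187 N
  Ry@6 = -424.7687 N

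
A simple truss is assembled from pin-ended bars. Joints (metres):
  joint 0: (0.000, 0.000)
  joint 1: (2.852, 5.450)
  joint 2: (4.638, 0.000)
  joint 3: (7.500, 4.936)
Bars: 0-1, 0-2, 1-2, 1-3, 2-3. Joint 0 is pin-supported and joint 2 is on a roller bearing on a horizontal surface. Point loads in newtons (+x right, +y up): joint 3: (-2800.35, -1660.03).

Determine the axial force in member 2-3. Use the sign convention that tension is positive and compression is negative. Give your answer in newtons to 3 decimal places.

N=4 nodes, M=5 members, R=3 reactions → 2N=8, M+R=8
member 0 (0-1): L=6.1511, (cx,cy)=(0.4637,0.8860)
member 1 (0-2): L=4.6380, (cx,cy)=(1.0000,0.0000)
member 2 (1-2): L=5.7352, (cx,cy)=(0.3114,-0.9503)
member 3 (1-3): L=4.6763, (cx,cy)=(0.9939,-0.1099)
member 4 (2-3): L=5.7057, (cx,cy)=(0.5016,0.8651)
solve A·x = −loads:
  F[0-1] = -2207.5362 N (compression)
  F[0-2] = -1776.8157 N (compression)
  F[1-2] = +2259.2431 N (tension)
  F[1-3] = -1737.6164 N (compression)
  F[2-3] = -2139.6653 N (compression)
  Rx@0 = +2800.3500 N
  Ry@0 = +1955.9124 N
  Ry@2 = -295.8824 N

-2139.665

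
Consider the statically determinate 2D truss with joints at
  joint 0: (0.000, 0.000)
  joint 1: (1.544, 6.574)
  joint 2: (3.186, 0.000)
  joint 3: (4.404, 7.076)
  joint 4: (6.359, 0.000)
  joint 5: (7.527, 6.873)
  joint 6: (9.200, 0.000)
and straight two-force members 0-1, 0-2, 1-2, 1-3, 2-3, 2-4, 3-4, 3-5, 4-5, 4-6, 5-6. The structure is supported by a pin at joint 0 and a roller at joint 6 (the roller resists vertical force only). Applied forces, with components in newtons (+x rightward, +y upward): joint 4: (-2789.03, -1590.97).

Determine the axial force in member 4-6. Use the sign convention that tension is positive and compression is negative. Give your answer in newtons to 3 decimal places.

267.678

N=7 nodes, M=11 members, R=3 reactions → 2N=14, M+R=14
member 0 (0-1): L=6.7529, (cx,cy)=(0.2286,0.9735)
member 1 (0-2): L=3.1860, (cx,cy)=(1.0000,0.0000)
member 2 (1-2): L=6.7760, (cx,cy)=(0.2423,-0.9702)
member 3 (1-3): L=2.9037, (cx,cy)=(0.9849,0.1729)
member 4 (2-3): L=7.1801, (cx,cy)=(0.1696,0.9855)
member 5 (2-4): L=3.1730, (cx,cy)=(1.0000,0.0000)
member 6 (3-4): L=7.3411, (cx,cy)=(0.2663,-0.9639)
member 7 (3-5): L=3.1296, (cx,cy)=(0.9979,-0.0649)
member 8 (4-5): L=6.9715, (cx,cy)=(0.1675,0.9859)
member 9 (4-6): L=2.8410, (cx,cy)=(1.0000,0.0000)
member 10 (5-6): L=7.0737, (cx,cy)=(0.2365,-0.9716)
solve A·x = −loads:
  F[0-1] = -504.6669 N (compression)
  F[0-2] = -2673.6414 N (compression)
  F[1-2] = +465.1244 N (tension)
  F[1-3] = -231.5881 N (compression)
  F[2-3] = -457.8976 N (compression)
  F[2-4] = -2483.2530 N (compression)
  F[3-4] = +540.0240 N (tension)
  F[3-5] = -450.5390 N (compression)
  F[4-5] = +1085.7946 N (tension)
  F[4-6] = +267.6779 N (tension)
  F[5-6] = -1131.7813 N (compression)
  Rx@0 = +2789.0300 N
  Ry@0 = +491.2985 N
  Ry@6 = +1099.6715 N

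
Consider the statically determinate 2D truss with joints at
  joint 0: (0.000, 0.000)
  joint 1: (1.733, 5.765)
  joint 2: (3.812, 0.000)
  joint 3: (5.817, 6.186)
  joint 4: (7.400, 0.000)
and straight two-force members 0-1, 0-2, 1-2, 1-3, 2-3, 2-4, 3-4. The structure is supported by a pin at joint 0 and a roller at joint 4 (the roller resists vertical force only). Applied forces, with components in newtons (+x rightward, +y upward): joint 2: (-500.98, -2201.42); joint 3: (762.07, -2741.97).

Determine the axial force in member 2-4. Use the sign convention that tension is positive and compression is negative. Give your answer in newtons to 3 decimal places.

N=5 nodes, M=7 members, R=3 reactions → 2N=10, M+R=10
member 0 (0-1): L=6.0198, (cx,cy)=(0.2879,0.9577)
member 1 (0-2): L=3.8120, (cx,cy)=(1.0000,0.0000)
member 2 (1-2): L=6.1284, (cx,cy)=(0.3392,-0.9407)
member 3 (1-3): L=4.1056, (cx,cy)=(0.9947,0.1025)
member 4 (2-3): L=6.5028, (cx,cy)=(0.3083,0.9513)
member 5 (2-4): L=3.5880, (cx,cy)=(1.0000,0.0000)
member 6 (3-4): L=6.3853, (cx,cy)=(0.2479,-0.9688)
solve A·x = −loads:
  F[0-1] = -1061.8535 N (compression)
  F[0-2] = +566.7777 N (tension)
  F[1-2] = +1009.9610 N (tension)
  F[1-3] = -651.7419 N (compression)
  F[2-3] = +1315.4376 N (tension)
  F[2-4] = +1004.7901 N (tension)
  F[3-4] = -4053.0134 N (compression)
  Rx@0 = -261.0900 N
  Ry@0 = +1016.9011 N
  Ry@4 = +3926.4889 N

1004.790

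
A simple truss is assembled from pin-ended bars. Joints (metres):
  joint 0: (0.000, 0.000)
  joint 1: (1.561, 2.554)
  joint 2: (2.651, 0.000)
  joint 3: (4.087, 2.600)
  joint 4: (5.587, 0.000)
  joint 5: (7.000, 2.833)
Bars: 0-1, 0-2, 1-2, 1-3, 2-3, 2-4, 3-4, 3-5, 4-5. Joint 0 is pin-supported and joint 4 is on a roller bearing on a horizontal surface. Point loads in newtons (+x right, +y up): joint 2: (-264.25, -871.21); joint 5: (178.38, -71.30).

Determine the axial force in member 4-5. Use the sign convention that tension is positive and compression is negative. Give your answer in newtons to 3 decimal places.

N=6 nodes, M=9 members, R=3 reactions → 2N=12, M+R=12
member 0 (0-1): L=2.9933, (cx,cy)=(0.5215,0.8532)
member 1 (0-2): L=2.6510, (cx,cy)=(1.0000,0.0000)
member 2 (1-2): L=2.7769, (cx,cy)=(0.3925,-0.9197)
member 3 (1-3): L=2.5264, (cx,cy)=(0.9998,0.0182)
member 4 (2-3): L=2.9702, (cx,cy)=(0.4835,0.8754)
member 5 (2-4): L=2.9360, (cx,cy)=(1.0000,0.0000)
member 6 (3-4): L=3.0017, (cx,cy)=(0.4997,-0.8662)
member 7 (3-5): L=2.9223, (cx,cy)=(0.9968,0.0797)
member 8 (4-5): L=3.1658, (cx,cy)=(0.4463,0.8949)
solve A·x = −loads:
  F[0-1] = -409.4260 N (compression)
  F[0-2] = +127.6473 N (tension)
  F[1-2] = +372.7029 N (tension)
  F[1-3] = -359.8733 N (compression)
  F[2-3] = +603.6594 N (tension)
  F[2-4] = +246.3432 N (tension)
  F[3-4] = -581.9126 N (compression)
  F[3-5] = +223.5433 N (tension)
  F[4-5] = -99.5939 N (compression)
  Rx@0 = +85.8700 N
  Ry@0 = +349.3422 N
  Ry@4 = +593.1678 N

-99.594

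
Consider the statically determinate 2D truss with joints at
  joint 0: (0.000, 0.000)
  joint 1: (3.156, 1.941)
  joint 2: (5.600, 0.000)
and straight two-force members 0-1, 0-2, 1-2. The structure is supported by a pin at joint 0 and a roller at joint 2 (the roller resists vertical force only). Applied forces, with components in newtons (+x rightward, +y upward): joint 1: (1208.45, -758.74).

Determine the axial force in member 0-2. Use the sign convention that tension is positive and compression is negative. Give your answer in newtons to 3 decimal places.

1065.818

N=3 nodes, M=3 members, R=3 reactions → 2N=6, M+R=6
member 0 (0-1): L=3.7051, (cx,cy)=(0.8518,0.5239)
member 1 (0-2): L=5.6000, (cx,cy)=(1.0000,0.0000)
member 2 (1-2): L=3.1210, (cx,cy)=(0.7831,-0.6219)
solve A·x = −loads:
  F[0-1] = +167.4487 N (tension)
  F[0-2] = +1065.8177 N (tension)
  F[1-2] = -1361.0527 N (compression)
  Rx@0 = -1208.4500 N
  Ry@0 = -87.7216 N
  Ry@2 = +846.4616 N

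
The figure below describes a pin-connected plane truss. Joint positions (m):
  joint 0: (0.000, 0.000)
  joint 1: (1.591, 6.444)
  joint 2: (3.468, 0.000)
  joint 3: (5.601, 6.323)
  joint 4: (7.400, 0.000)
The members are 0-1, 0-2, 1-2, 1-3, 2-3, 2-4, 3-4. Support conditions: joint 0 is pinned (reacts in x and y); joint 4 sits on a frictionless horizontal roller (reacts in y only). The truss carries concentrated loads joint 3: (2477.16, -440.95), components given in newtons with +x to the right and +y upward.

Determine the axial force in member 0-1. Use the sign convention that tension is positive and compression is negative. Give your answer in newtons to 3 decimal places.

N=5 nodes, M=7 members, R=3 reactions → 2N=10, M+R=10
member 0 (0-1): L=6.6375, (cx,cy)=(0.2397,0.9708)
member 1 (0-2): L=3.4680, (cx,cy)=(1.0000,0.0000)
member 2 (1-2): L=6.7118, (cx,cy)=(0.2797,-0.9601)
member 3 (1-3): L=4.0118, (cx,cy)=(0.9995,-0.0302)
member 4 (2-3): L=6.6731, (cx,cy)=(0.3196,0.9475)
member 5 (2-4): L=3.9320, (cx,cy)=(1.0000,0.0000)
member 6 (3-4): L=6.5739, (cx,cy)=(0.2737,-0.9618)
solve A·x = −loads:
  F[0-1] = +2069.7737 N (tension)
  F[0-2] = +1981.0380 N (tension)
  F[1-2] = -2127.2316 N (compression)
  F[1-3] = +1091.5131 N (tension)
  F[2-3] = +2155.4330 N (tension)
  F[2-4] = +697.1756 N (tension)
  F[3-4] = -2547.6336 N (compression)
  Rx@0 = -2477.1600 N
  Ry@0 = -2009.4343 N
  Ry@4 = +2450.3843 N

2069.774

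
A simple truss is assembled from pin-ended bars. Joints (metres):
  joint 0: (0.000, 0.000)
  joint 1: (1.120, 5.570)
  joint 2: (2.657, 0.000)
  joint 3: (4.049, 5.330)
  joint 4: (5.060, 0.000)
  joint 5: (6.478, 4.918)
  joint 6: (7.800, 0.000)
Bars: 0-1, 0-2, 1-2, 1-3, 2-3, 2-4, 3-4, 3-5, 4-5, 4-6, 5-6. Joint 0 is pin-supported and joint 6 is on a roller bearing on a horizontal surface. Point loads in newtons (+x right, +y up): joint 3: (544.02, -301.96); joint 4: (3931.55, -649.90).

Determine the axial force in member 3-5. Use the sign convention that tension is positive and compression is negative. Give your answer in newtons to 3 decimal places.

-511.862

N=7 nodes, M=11 members, R=3 reactions → 2N=14, M+R=14
member 0 (0-1): L=5.6815, (cx,cy)=(0.1971,0.9804)
member 1 (0-2): L=2.6570, (cx,cy)=(1.0000,0.0000)
member 2 (1-2): L=5.7782, (cx,cy)=(0.2660,-0.9640)
member 3 (1-3): L=2.9388, (cx,cy)=(0.9967,-0.0817)
member 4 (2-3): L=5.5088, (cx,cy)=(0.2527,0.9675)
member 5 (2-4): L=2.4030, (cx,cy)=(1.0000,0.0000)
member 6 (3-4): L=5.4250, (cx,cy)=(0.1864,-0.9825)
member 7 (3-5): L=2.4637, (cx,cy)=(0.9859,-0.1672)
member 8 (4-5): L=5.1183, (cx,cy)=(0.2770,0.9609)
member 9 (4-6): L=2.7400, (cx,cy)=(1.0000,0.0000)
member 10 (5-6): L=5.0926, (cx,cy)=(0.2596,-0.9657)
solve A·x = −loads:
  F[0-1] = -1.7983 N (compression)
  F[0-2] = +4475.9245 N (tension)
  F[1-2] = +1.9020 N (tension)
  F[1-3] = -0.8633 N (compression)
  F[2-3] = -1.8950 N (compression)
  F[2-4] = +4476.9093 N (tension)
  F[3-4] = -218.4255 N (compression)
  F[3-5] = -511.8619 N (compression)
  F[4-5] = +899.7161 N (tension)
  F[4-6] = +255.3941 N (tension)
  F[5-6] = -983.8244 N (compression)
  Rx@0 = -4475.5700 N
  Ry@0 = +1.7630 N
  Ry@6 = +950.0970 N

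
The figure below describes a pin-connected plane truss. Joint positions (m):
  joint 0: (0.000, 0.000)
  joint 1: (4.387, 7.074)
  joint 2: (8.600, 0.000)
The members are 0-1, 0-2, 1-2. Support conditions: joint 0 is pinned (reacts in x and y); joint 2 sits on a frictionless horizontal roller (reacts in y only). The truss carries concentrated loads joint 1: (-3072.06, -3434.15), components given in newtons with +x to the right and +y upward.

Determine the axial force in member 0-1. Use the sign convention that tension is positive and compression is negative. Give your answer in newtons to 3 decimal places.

N=3 nodes, M=3 members, R=3 reactions → 2N=6, M+R=6
member 0 (0-1): L=8.3239, (cx,cy)=(0.5270,0.8498)
member 1 (0-2): L=8.6000, (cx,cy)=(1.0000,0.0000)
member 2 (1-2): L=8.2335, (cx,cy)=(0.5117,-0.8592)
solve A·x = −loads:
  F[0-1] = -4953.0148 N (compression)
  F[0-2] = -461.6386 N (compression)
  F[1-2] = +902.1863 N (tension)
  Rx@0 = +3072.0600 N
  Ry@0 = +4209.2821 N
  Ry@2 = -775.1321 N

-4953.015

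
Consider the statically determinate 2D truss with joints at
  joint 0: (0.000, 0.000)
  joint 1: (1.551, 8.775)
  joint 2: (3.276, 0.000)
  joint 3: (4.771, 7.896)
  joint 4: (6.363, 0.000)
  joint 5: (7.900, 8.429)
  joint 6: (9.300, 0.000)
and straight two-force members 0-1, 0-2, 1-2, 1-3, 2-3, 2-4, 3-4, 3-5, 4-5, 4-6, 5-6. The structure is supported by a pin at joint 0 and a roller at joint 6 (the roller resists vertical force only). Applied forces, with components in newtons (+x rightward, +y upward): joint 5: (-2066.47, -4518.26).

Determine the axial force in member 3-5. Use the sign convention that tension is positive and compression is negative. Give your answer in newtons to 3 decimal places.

-2017.756

N=7 nodes, M=11 members, R=3 reactions → 2N=14, M+R=14
member 0 (0-1): L=8.9110, (cx,cy)=(0.1741,0.9847)
member 1 (0-2): L=3.2760, (cx,cy)=(1.0000,0.0000)
member 2 (1-2): L=8.9429, (cx,cy)=(0.1929,-0.9812)
member 3 (1-3): L=3.3378, (cx,cy)=(0.9647,-0.2633)
member 4 (2-3): L=8.0363, (cx,cy)=(0.1860,0.9825)
member 5 (2-4): L=3.0870, (cx,cy)=(1.0000,0.0000)
member 6 (3-4): L=8.0549, (cx,cy)=(0.1976,-0.9803)
member 7 (3-5): L=3.1741, (cx,cy)=(0.9858,0.1679)
member 8 (4-5): L=8.5680, (cx,cy)=(0.1794,0.9838)
member 9 (4-6): L=2.9370, (cx,cy)=(1.0000,0.0000)
member 10 (5-6): L=8.5445, (cx,cy)=(0.1638,-0.9865)
solve A·x = −loads:
  F[0-1] = -2592.6754 N (compression)
  F[0-2] = -1615.2039 N (compression)
  F[1-2] = +2882.1758 N (tension)
  F[1-3] = -1044.0612 N (compression)
  F[2-3] = -2878.2939 N (compression)
  F[2-4] = -523.8098 N (compression)
  F[3-4] = +2258.8311 N (tension)
  F[3-5] = -2017.7563 N (compression)
  F[4-5] = -2250.7847 N (compression)
  F[4-6] = +326.3996 N (tension)
  F[5-6] = -1992.0809 N (compression)
  Rx@0 = +2066.4700 N
  Ry@0 = +2553.1010 N
  Ry@6 = +1965.1590 N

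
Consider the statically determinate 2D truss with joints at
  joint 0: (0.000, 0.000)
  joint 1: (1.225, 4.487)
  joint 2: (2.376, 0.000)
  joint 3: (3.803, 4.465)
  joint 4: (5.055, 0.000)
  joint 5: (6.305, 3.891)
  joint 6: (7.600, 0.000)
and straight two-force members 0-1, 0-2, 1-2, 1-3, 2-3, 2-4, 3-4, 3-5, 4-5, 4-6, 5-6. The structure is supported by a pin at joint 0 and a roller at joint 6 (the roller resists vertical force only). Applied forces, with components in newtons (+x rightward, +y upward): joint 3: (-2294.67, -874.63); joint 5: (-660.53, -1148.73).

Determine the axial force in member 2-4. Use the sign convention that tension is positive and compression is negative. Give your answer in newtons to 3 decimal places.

-980.025

N=7 nodes, M=11 members, R=3 reactions → 2N=14, M+R=14
member 0 (0-1): L=4.6512, (cx,cy)=(0.2634,0.9647)
member 1 (0-2): L=2.3760, (cx,cy)=(1.0000,0.0000)
member 2 (1-2): L=4.6323, (cx,cy)=(0.2485,-0.9686)
member 3 (1-3): L=2.5781, (cx,cy)=(1.0000,-0.0085)
member 4 (2-3): L=4.6875, (cx,cy)=(0.3044,0.9525)
member 5 (2-4): L=2.6790, (cx,cy)=(1.0000,0.0000)
member 6 (3-4): L=4.6372, (cx,cy)=(0.2700,-0.9629)
member 7 (3-5): L=2.5670, (cx,cy)=(0.9747,-0.2236)
member 8 (4-5): L=4.0869, (cx,cy)=(0.3059,0.9521)
member 9 (4-6): L=2.5450, (cx,cy)=(1.0000,0.0000)
member 10 (5-6): L=4.1008, (cx,cy)=(0.3158,-0.9488)
solve A·x = −loads:
  F[0-1] = -2403.8702 N (compression)
  F[0-2] = -2322.0877 N (compression)
  F[1-2] = +2404.9240 N (tension)
  F[1-3] = -1230.7183 N (compression)
  F[2-3] = -2445.5803 N (compression)
  F[2-4] = -980.0249 N (compression)
  F[3-4] = +1521.8531 N (tension)
  F[3-5] = -93.7641 N (compression)
  F[4-5] = -1539.0944 N (compression)
  F[4-6] = -98.3947 N (compression)
  F[5-6] = +311.5838 N (tension)
  Rx@0 = +2955.2000 N
  Ry@0 = +2318.9999 N
  Ry@6 = -295.6399 N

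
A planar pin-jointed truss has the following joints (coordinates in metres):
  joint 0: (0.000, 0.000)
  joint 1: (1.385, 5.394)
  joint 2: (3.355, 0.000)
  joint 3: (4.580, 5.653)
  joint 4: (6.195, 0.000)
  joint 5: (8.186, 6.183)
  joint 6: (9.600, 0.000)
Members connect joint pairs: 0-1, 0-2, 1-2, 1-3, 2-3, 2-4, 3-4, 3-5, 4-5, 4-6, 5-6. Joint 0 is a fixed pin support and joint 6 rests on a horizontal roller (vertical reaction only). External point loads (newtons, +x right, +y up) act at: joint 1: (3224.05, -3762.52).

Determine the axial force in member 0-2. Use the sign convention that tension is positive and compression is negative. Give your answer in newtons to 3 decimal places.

N=7 nodes, M=11 members, R=3 reactions → 2N=14, M+R=14
member 0 (0-1): L=5.5690, (cx,cy)=(0.2487,0.9686)
member 1 (0-2): L=3.3550, (cx,cy)=(1.0000,0.0000)
member 2 (1-2): L=5.7425, (cx,cy)=(0.3431,-0.9393)
member 3 (1-3): L=3.2055, (cx,cy)=(0.9967,0.0808)
member 4 (2-3): L=5.7842, (cx,cy)=(0.2118,0.9773)
member 5 (2-4): L=2.8400, (cx,cy)=(1.0000,0.0000)
member 6 (3-4): L=5.8792, (cx,cy)=(0.2747,-0.9615)
member 7 (3-5): L=3.6447, (cx,cy)=(0.9894,0.1454)
member 8 (4-5): L=6.4957, (cx,cy)=(0.3065,0.9519)
member 9 (4-6): L=3.4050, (cx,cy)=(1.0000,0.0000)
member 10 (5-6): L=6.3426, (cx,cy)=(0.2229,-0.9748)
solve A·x = −loads:
  F[0-1] = -1453.8644 N (compression)
  F[0-2] = +3585.6251 N (tension)
  F[1-2] = -2734.9131 N (compression)
  F[1-3] = -2656.0782 N (compression)
  F[2-3] = +2628.5687 N (tension)
  F[2-4] = +2090.7061 N (tension)
  F[3-4] = -2656.5610 N (compression)
  F[3-5] = -1375.5737 N (compression)
  F[4-5] = +2683.5314 N (tension)
  F[4-6] = +538.4166 N (tension)
  F[5-6] = -2415.1161 N (compression)
  Rx@0 = -3224.0500 N
  Ry@0 = +1408.1850 N
  Ry@6 = +2354.3350 N

3585.625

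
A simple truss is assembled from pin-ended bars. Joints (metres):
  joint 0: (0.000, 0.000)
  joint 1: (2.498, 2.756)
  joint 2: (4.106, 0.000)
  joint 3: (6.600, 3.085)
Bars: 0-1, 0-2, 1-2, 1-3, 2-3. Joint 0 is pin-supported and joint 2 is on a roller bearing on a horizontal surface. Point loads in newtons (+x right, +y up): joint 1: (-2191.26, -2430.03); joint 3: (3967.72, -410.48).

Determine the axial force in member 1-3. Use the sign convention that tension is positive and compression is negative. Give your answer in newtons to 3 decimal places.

N=4 nodes, M=5 members, R=3 reactions → 2N=8, M+R=8
member 0 (0-1): L=3.7196, (cx,cy)=(0.6716,0.7409)
member 1 (0-2): L=4.1060, (cx,cy)=(1.0000,0.0000)
member 2 (1-2): L=3.1908, (cx,cy)=(0.5039,-0.8637)
member 3 (1-3): L=4.1152, (cx,cy)=(0.9968,0.0799)
member 4 (2-3): L=3.9670, (cx,cy)=(0.6287,0.7777)
solve A·x = −loads:
  F[0-1] = +1090.4800 N (tension)
  F[0-2] = +1044.1211 N (tension)
  F[1-2] = -3321.9175 N (compression)
  F[1-3] = +4612.4400 N (tension)
  F[2-3] = -1002.0241 N (compression)
  Rx@0 = -1776.4600 N
  Ry@0 = -807.9767 N
  Ry@2 = +3648.4867 N

4612.440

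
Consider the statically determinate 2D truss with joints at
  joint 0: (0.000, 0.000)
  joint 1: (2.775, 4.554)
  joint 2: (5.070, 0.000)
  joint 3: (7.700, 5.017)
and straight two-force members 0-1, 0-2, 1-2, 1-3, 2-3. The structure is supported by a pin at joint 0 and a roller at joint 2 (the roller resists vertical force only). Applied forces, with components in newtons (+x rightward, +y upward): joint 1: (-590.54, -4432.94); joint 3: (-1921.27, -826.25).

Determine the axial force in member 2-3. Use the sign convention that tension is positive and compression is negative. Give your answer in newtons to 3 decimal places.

N=4 nodes, M=5 members, R=3 reactions → 2N=8, M+R=8
member 0 (0-1): L=5.3329, (cx,cy)=(0.5204,0.8539)
member 1 (0-2): L=5.0700, (cx,cy)=(1.0000,0.0000)
member 2 (1-2): L=5.0996, (cx,cy)=(0.4500,-0.8930)
member 3 (1-3): L=4.9467, (cx,cy)=(0.9956,0.0936)
member 4 (2-3): L=5.6646, (cx,cy)=(0.4643,0.8857)
solve A·x = −loads:
  F[0-1] = -4695.4150 N (compression)
  F[0-2] = -68.5163 N (compression)
  F[1-2] = -638.7925 N (compression)
  F[1-3] = -1572.1763 N (compression)
  F[2-3] = -766.7510 N (compression)
  Rx@0 = +2511.8100 N
  Ry@0 = +4009.6431 N
  Ry@2 = +1249.5469 N

-766.751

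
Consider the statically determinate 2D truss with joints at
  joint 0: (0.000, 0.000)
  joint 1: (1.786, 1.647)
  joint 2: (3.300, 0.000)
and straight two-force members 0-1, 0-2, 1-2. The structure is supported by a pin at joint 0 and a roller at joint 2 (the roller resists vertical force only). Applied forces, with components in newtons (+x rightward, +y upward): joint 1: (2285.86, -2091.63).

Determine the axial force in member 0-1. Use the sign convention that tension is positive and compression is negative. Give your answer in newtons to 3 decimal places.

N=3 nodes, M=3 members, R=3 reactions → 2N=6, M+R=6
member 0 (0-1): L=2.4295, (cx,cy)=(0.7351,0.6779)
member 1 (0-2): L=3.3000, (cx,cy)=(1.0000,0.0000)
member 2 (1-2): L=2.2371, (cx,cy)=(0.6768,-0.7362)
solve A·x = −loads:
  F[0-1] = +267.3430 N (tension)
  F[0-2] = +2089.3269 N (tension)
  F[1-2] = -3087.2663 N (compression)
  Rx@0 = -2285.8600 N
  Ry@0 = -181.2375 N
  Ry@2 = +2272.8675 N

267.343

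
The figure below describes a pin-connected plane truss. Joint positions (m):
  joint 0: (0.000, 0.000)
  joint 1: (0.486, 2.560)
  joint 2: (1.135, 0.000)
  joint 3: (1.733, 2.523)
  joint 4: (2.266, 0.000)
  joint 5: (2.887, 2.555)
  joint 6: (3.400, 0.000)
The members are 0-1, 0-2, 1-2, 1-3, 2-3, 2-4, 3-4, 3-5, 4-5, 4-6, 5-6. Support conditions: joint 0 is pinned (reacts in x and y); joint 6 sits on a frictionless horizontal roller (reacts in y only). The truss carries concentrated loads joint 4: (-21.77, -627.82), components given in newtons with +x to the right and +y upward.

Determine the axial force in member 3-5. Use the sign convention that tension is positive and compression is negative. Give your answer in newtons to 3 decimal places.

N=7 nodes, M=11 members, R=3 reactions → 2N=14, M+R=14
member 0 (0-1): L=2.6057, (cx,cy)=(0.1865,0.9825)
member 1 (0-2): L=1.1350, (cx,cy)=(1.0000,0.0000)
member 2 (1-2): L=2.6410, (cx,cy)=(0.2457,-0.9693)
member 3 (1-3): L=1.2475, (cx,cy)=(0.9996,-0.0297)
member 4 (2-3): L=2.5929, (cx,cy)=(0.2306,0.9730)
member 5 (2-4): L=1.1310, (cx,cy)=(1.0000,0.0000)
member 6 (3-4): L=2.5787, (cx,cy)=(0.2067,-0.9784)
member 7 (3-5): L=1.1544, (cx,cy)=(0.9996,0.0277)
member 8 (4-5): L=2.6294, (cx,cy)=(0.2362,0.9717)
member 9 (4-6): L=1.1340, (cx,cy)=(1.0000,0.0000)
member 10 (5-6): L=2.6060, (cx,cy)=(0.1969,-0.9804)
solve A·x = −loads:
  F[0-1] = -213.1364 N (compression)
  F[0-2] = +17.9826 N (tension)
  F[1-2] = +218.8839 N (tension)
  F[1-3] = -93.5827 N (compression)
  F[2-3] = -218.0502 N (compression)
  F[2-4] = +122.0604 N (tension)
  F[3-4] = +208.7190 N (tension)
  F[3-5] = -187.0433 N (compression)
  F[4-5] = +435.9409 N (tension)
  F[4-6] = +84.0122 N (tension)
  F[5-6] = -426.7743 N (compression)
  Rx@0 = +21.7700 N
  Ry@0 = +209.3964 N
  Ry@6 = +418.4236 N

-187.043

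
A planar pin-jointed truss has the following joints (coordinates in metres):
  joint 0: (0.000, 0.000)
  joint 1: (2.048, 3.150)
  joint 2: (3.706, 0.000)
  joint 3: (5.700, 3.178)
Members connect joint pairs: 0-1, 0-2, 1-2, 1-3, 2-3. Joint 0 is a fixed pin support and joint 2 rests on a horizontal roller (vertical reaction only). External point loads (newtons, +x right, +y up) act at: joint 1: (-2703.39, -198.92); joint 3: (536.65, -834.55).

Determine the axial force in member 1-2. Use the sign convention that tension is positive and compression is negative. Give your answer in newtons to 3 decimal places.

1454.201

N=4 nodes, M=5 members, R=3 reactions → 2N=8, M+R=8
member 0 (0-1): L=3.7572, (cx,cy)=(0.5451,0.8384)
member 1 (0-2): L=3.7060, (cx,cy)=(1.0000,0.0000)
member 2 (1-2): L=3.5597, (cx,cy)=(0.4658,-0.8849)
member 3 (1-3): L=3.6521, (cx,cy)=(1.0000,0.0077)
member 4 (2-3): L=3.7518, (cx,cy)=(0.5315,0.8471)
solve A·x = −loads:
  F[0-1] = -1762.4201 N (compression)
  F[0-2] = -1206.0767 N (compression)
  F[1-2] = +1454.2009 N (tension)
  F[1-3] = +1065.4355 N (tension)
  F[2-3] = -994.8645 N (compression)
  Rx@0 = +2166.7400 N
  Ry@0 = +1477.5827 N
  Ry@2 = -444.1127 N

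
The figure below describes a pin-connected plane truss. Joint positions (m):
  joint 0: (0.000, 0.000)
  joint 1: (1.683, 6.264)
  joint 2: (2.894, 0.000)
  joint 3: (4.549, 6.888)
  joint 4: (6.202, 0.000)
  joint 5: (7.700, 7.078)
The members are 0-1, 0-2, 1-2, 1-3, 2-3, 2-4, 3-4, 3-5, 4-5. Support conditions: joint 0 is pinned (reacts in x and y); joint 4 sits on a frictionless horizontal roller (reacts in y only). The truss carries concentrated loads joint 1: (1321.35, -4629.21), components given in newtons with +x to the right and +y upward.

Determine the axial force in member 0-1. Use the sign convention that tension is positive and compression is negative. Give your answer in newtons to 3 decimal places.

-2110.743

N=6 nodes, M=9 members, R=3 reactions → 2N=12, M+R=12
member 0 (0-1): L=6.4862, (cx,cy)=(0.2595,0.9657)
member 1 (0-2): L=2.8940, (cx,cy)=(1.0000,0.0000)
member 2 (1-2): L=6.3800, (cx,cy)=(0.1898,-0.9818)
member 3 (1-3): L=2.9331, (cx,cy)=(0.9771,0.2127)
member 4 (2-3): L=7.0840, (cx,cy)=(0.2336,0.9723)
member 5 (2-4): L=3.3080, (cx,cy)=(1.0000,0.0000)
member 6 (3-4): L=7.0836, (cx,cy)=(0.2334,-0.9724)
member 7 (3-5): L=3.1567, (cx,cy)=(0.9982,0.0602)
member 8 (4-5): L=7.2348, (cx,cy)=(0.2071,0.9783)
solve A·x = −loads:
  F[0-1] = -2110.7433 N (compression)
  F[0-2] = +1869.0369 N (tension)
  F[1-2] = -2929.8779 N (compression)
  F[1-3] = -1343.6683 N (compression)
  F[2-3] = +2958.4839 N (tension)
  F[2-4] = +621.7374 N (tension)
  F[3-4] = -2664.3193 N (compression)
  F[3-5] = -0.0000 N (compression)
  F[4-5] = +0.0000 N (tension)
  Rx@0 = -1321.3500 N
  Ry@0 = +2038.4495 N
  Ry@4 = +2590.7605 N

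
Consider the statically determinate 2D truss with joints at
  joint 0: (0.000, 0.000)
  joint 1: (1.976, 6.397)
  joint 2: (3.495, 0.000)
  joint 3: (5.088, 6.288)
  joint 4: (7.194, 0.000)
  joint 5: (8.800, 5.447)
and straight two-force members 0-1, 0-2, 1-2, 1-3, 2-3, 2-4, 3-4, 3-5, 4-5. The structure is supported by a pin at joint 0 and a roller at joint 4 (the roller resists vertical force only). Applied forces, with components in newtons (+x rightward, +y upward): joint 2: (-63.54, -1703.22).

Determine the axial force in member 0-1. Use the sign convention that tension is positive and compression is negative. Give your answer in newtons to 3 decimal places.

-916.588

N=6 nodes, M=9 members, R=3 reactions → 2N=12, M+R=12
member 0 (0-1): L=6.6952, (cx,cy)=(0.2951,0.9555)
member 1 (0-2): L=3.4950, (cx,cy)=(1.0000,0.0000)
member 2 (1-2): L=6.5749, (cx,cy)=(0.2310,-0.9729)
member 3 (1-3): L=3.1139, (cx,cy)=(0.9994,-0.0350)
member 4 (2-3): L=6.4866, (cx,cy)=(0.2456,0.9694)
member 5 (2-4): L=3.6990, (cx,cy)=(1.0000,0.0000)
member 6 (3-4): L=6.6313, (cx,cy)=(0.3176,-0.9482)
member 7 (3-5): L=3.8061, (cx,cy)=(0.9753,-0.2210)
member 8 (4-5): L=5.6788, (cx,cy)=(0.2828,0.9592)
solve A·x = −loads:
  F[0-1] = -916.5880 N (compression)
  F[0-2] = +206.9774 N (tension)
  F[1-2] = +917.4795 N (tension)
  F[1-3] = -482.7795 N (compression)
  F[2-3] = +836.1684 N (tension)
  F[2-4] = +277.1362 N (tension)
  F[3-4] = -872.6374 N (compression)
  F[3-5] = +0.0000 N (tension)
  F[4-5] = -0.0000 N (compression)
  Rx@0 = +63.5400 N
  Ry@0 = +875.7591 N
  Ry@4 = +827.4609 N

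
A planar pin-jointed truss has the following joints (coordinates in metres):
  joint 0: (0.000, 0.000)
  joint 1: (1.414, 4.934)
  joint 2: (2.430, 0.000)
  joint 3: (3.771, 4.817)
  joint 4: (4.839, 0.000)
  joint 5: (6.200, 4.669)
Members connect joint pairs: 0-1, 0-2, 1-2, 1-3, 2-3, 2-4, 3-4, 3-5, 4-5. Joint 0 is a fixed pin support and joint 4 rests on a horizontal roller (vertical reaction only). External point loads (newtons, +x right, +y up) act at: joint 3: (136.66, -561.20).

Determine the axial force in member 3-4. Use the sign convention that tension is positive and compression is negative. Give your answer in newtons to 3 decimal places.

N=6 nodes, M=9 members, R=3 reactions → 2N=12, M+R=12
member 0 (0-1): L=5.1326, (cx,cy)=(0.2755,0.9613)
member 1 (0-2): L=2.4300, (cx,cy)=(1.0000,0.0000)
member 2 (1-2): L=5.0375, (cx,cy)=(0.2017,-0.9795)
member 3 (1-3): L=2.3599, (cx,cy)=(0.9988,-0.0496)
member 4 (2-3): L=5.0002, (cx,cy)=(0.2682,0.9634)
member 5 (2-4): L=2.4090, (cx,cy)=(1.0000,0.0000)
member 6 (3-4): L=4.9340, (cx,cy)=(0.2165,-0.9763)
member 7 (3-5): L=2.4335, (cx,cy)=(0.9981,-0.0608)
member 8 (4-5): L=4.8633, (cx,cy)=(0.2798,0.9600)
solve A·x = −loads:
  F[0-1] = +12.6683 N (tension)
  F[0-2] = +133.1700 N (tension)
  F[1-2] = -12.7407 N (compression)
  F[1-3] = +6.0671 N (tension)
  F[2-3] = +12.9534 N (tension)
  F[2-4] = +127.1264 N (tension)
  F[3-4] = -587.3019 N (compression)
  F[3-5] = -0.0000 N (compression)
  F[4-5] = +0.0000 N (tension)
  Rx@0 = -136.6600 N
  Ry@0 = -12.1781 N
  Ry@4 = +573.3781 N

-587.302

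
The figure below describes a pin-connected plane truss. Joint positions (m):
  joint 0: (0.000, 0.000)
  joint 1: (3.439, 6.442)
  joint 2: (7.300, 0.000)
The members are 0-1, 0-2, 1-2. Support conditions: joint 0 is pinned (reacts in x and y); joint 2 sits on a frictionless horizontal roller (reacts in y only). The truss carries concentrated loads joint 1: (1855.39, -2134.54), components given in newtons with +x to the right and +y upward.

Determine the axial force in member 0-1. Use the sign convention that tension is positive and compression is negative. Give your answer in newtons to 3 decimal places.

576.253

N=3 nodes, M=3 members, R=3 reactions → 2N=6, M+R=6
member 0 (0-1): L=7.3025, (cx,cy)=(0.4709,0.8822)
member 1 (0-2): L=7.3000, (cx,cy)=(1.0000,0.0000)
member 2 (1-2): L=7.5104, (cx,cy)=(0.5141,-0.8577)
solve A·x = −loads:
  F[0-1] = +576.2527 N (tension)
  F[0-2] = +1584.0116 N (tension)
  F[1-2] = -3081.2281 N (compression)
  Rx@0 = -1855.3900 N
  Ry@0 = -508.3512 N
  Ry@2 = +2642.8912 N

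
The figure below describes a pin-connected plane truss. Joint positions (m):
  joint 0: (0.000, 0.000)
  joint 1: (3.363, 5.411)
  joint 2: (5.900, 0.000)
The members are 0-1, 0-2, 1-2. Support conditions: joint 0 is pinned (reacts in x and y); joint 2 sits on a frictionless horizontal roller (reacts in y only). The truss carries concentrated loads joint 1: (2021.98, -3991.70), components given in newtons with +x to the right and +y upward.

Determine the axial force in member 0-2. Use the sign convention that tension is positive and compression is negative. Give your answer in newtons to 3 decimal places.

1936.233

N=3 nodes, M=3 members, R=3 reactions → 2N=6, M+R=6
member 0 (0-1): L=6.3709, (cx,cy)=(0.5279,0.8493)
member 1 (0-2): L=5.9000, (cx,cy)=(1.0000,0.0000)
member 2 (1-2): L=5.9762, (cx,cy)=(0.4245,-0.9054)
solve A·x = −loads:
  F[0-1] = +162.4398 N (tension)
  F[0-2] = +1936.2334 N (tension)
  F[1-2] = -4561.0447 N (compression)
  Rx@0 = -2021.9800 N
  Ry@0 = -137.9646 N
  Ry@2 = +4129.6646 N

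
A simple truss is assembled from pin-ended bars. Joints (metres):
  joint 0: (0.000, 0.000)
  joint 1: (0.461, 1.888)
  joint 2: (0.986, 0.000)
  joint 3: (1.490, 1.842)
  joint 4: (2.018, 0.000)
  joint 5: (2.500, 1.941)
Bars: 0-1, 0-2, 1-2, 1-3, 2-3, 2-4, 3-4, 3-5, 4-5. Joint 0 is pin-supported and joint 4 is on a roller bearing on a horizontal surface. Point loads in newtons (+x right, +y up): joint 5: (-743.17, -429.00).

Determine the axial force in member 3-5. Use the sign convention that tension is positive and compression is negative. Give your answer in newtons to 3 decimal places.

-655.648

N=6 nodes, M=9 members, R=3 reactions → 2N=12, M+R=12
member 0 (0-1): L=1.9435, (cx,cy)=(0.2372,0.9715)
member 1 (0-2): L=0.9860, (cx,cy)=(1.0000,0.0000)
member 2 (1-2): L=1.9596, (cx,cy)=(0.2679,-0.9634)
member 3 (1-3): L=1.0300, (cx,cy)=(0.9990,-0.0447)
member 4 (2-3): L=1.9097, (cx,cy)=(0.2639,0.9645)
member 5 (2-4): L=1.0320, (cx,cy)=(1.0000,0.0000)
member 6 (3-4): L=1.9162, (cx,cy)=(0.2755,-0.9613)
member 7 (3-5): L=1.0148, (cx,cy)=(0.9952,0.0976)
member 8 (4-5): L=2.0000, (cx,cy)=(0.2410,0.9705)
solve A·x = −loads:
  F[0-1] = -630.3364 N (compression)
  F[0-2] = -593.6511 N (compression)
  F[1-2] = +650.6053 N (tension)
  F[1-3] = -324.1441 N (compression)
  F[2-3] = -649.8626 N (compression)
  F[2-4] = -247.8410 N (compression)
  F[3-4] = +570.4708 N (tension)
  F[3-5] = -655.6484 N (compression)
  F[4-5] = -376.1268 N (compression)
  Rx@0 = +743.1700 N
  Ry@0 = +612.3464 N
  Ry@4 = -183.3464 N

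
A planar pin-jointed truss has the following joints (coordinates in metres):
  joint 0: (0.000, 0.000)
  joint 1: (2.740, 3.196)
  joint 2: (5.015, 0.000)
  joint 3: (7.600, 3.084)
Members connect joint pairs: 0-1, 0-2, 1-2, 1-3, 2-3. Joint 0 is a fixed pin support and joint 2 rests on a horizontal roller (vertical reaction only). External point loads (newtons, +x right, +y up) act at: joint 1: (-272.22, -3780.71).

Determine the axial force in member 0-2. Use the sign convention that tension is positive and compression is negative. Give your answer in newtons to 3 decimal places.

1346.884

N=4 nodes, M=5 members, R=3 reactions → 2N=8, M+R=8
member 0 (0-1): L=4.2098, (cx,cy)=(0.6509,0.7592)
member 1 (0-2): L=5.0150, (cx,cy)=(1.0000,0.0000)
member 2 (1-2): L=3.9230, (cx,cy)=(0.5799,-0.8147)
member 3 (1-3): L=4.8613, (cx,cy)=(0.9997,-0.0230)
member 4 (2-3): L=4.0241, (cx,cy)=(0.6424,0.7664)
solve A·x = −loads:
  F[0-1] = -2487.6007 N (compression)
  F[0-2] = +1346.8837 N (tension)
  F[1-2] = -2322.5688 N (compression)
  F[1-3] = +0.0000 N (tension)
  F[2-3] = -0.0000 N (compression)
  Rx@0 = +272.2200 N
  Ry@0 = +1888.5604 N
  Ry@2 = +1892.1496 N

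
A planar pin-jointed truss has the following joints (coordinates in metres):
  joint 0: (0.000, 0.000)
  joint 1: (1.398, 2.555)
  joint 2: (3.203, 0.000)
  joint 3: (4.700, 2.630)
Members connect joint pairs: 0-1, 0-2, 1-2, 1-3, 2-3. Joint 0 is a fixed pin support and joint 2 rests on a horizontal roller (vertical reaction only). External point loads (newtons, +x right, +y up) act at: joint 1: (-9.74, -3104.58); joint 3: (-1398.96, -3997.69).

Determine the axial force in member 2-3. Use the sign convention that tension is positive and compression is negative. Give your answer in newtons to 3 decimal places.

N=4 nodes, M=5 members, R=3 reactions → 2N=8, M+R=8
member 0 (0-1): L=2.9125, (cx,cy)=(0.4800,0.8773)
member 1 (0-2): L=3.2030, (cx,cy)=(1.0000,0.0000)
member 2 (1-2): L=3.1283, (cx,cy)=(0.5770,-0.8167)
member 3 (1-3): L=3.3029, (cx,cy)=(0.9997,0.0227)
member 4 (2-3): L=3.0262, (cx,cy)=(0.4947,0.8691)
solve A·x = −loads:
  F[0-1] = -1182.7465 N (compression)
  F[0-2] = -840.9741 N (compression)
  F[1-2] = -2506.0756 N (compression)
  F[1-3] = +888.2410 N (tension)
  F[2-3] = -4623.1416 N (compression)
  Rx@0 = +1408.7000 N
  Ry@0 = +1037.5821 N
  Ry@2 = +6064.6879 N

-4623.142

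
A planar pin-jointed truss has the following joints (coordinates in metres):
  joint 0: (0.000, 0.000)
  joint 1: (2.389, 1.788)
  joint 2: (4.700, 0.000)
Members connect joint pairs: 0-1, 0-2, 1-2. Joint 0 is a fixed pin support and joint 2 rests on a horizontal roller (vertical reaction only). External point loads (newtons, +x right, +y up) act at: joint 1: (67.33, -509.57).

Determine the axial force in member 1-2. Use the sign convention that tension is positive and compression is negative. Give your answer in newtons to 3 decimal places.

N=3 nodes, M=3 members, R=3 reactions → 2N=6, M+R=6
member 0 (0-1): L=2.9840, (cx,cy)=(0.8006,0.5992)
member 1 (0-2): L=4.7000, (cx,cy)=(1.0000,0.0000)
member 2 (1-2): L=2.9219, (cx,cy)=(0.7909,-0.6119)
solve A·x = −loads:
  F[0-1] = -375.4078 N (compression)
  F[0-2] = +367.8825 N (tension)
  F[1-2] = -465.1347 N (compression)
  Rx@0 = -67.3300 N
  Ry@0 = +224.9426 N
  Ry@2 = +284.6274 N

-465.135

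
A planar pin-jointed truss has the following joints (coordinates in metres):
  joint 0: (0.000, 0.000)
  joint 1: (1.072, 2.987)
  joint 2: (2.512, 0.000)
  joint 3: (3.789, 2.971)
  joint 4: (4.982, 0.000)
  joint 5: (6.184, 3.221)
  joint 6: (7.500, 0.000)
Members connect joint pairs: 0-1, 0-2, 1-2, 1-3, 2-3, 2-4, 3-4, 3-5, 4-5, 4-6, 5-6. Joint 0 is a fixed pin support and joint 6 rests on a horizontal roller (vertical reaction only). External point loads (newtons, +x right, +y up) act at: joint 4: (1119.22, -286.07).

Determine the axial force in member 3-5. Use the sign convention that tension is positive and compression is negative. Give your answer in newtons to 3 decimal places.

N=7 nodes, M=11 members, R=3 reactions → 2N=14, M+R=14
member 0 (0-1): L=3.1735, (cx,cy)=(0.3378,0.9412)
member 1 (0-2): L=2.5120, (cx,cy)=(1.0000,0.0000)
member 2 (1-2): L=3.3160, (cx,cy)=(0.4343,-0.9008)
member 3 (1-3): L=2.7170, (cx,cy)=(1.0000,-0.0059)
member 4 (2-3): L=3.2338, (cx,cy)=(0.3949,0.9187)
member 5 (2-4): L=2.4700, (cx,cy)=(1.0000,0.0000)
member 6 (3-4): L=3.2016, (cx,cy)=(0.3726,-0.9280)
member 7 (3-5): L=2.4080, (cx,cy)=(0.9946,0.1038)
member 8 (4-5): L=3.4380, (cx,cy)=(0.3496,0.9369)
member 9 (4-6): L=2.5180, (cx,cy)=(1.0000,0.0000)
member 10 (5-6): L=3.4795, (cx,cy)=(0.3782,-0.9257)
solve A·x = −loads:
  F[0-1] = -102.0412 N (compression)
  F[0-2] = +1153.6888 N (tension)
  F[1-2] = +107.1509 N (tension)
  F[1-3] = -81.0016 N (compression)
  F[2-3] = -105.0585 N (compression)
  F[2-4] = +1241.7066 N (tension)
  F[3-4] = +86.1098 N (tension)
  F[3-5] = -155.4135 N (compression)
  F[4-5] = +220.0491 N (tension)
  F[4-6] = +77.6390 N (tension)
  F[5-6] = -205.2754 N (compression)
  Rx@0 = -1119.2200 N
  Ry@0 = +96.0432 N
  Ry@6 = +190.0268 N

-155.413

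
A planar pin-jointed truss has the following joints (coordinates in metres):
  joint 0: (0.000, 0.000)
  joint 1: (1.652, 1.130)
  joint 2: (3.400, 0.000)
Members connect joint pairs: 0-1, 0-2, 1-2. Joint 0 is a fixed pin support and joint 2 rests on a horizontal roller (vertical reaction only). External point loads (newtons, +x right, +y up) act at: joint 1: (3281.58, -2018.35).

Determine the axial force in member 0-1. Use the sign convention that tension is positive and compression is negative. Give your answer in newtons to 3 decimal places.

N=3 nodes, M=3 members, R=3 reactions → 2N=6, M+R=6
member 0 (0-1): L=2.0015, (cx,cy)=(0.8254,0.5646)
member 1 (0-2): L=3.4000, (cx,cy)=(1.0000,0.0000)
member 2 (1-2): L=2.0814, (cx,cy)=(0.8398,-0.5429)
solve A·x = −loads:
  F[0-1] = +93.8286 N (tension)
  F[0-2] = +3204.1357 N (tension)
  F[1-2] = -3815.3461 N (compression)
  Rx@0 = -3281.5800 N
  Ry@0 = -52.9734 N
  Ry@2 = +2071.3234 N

93.829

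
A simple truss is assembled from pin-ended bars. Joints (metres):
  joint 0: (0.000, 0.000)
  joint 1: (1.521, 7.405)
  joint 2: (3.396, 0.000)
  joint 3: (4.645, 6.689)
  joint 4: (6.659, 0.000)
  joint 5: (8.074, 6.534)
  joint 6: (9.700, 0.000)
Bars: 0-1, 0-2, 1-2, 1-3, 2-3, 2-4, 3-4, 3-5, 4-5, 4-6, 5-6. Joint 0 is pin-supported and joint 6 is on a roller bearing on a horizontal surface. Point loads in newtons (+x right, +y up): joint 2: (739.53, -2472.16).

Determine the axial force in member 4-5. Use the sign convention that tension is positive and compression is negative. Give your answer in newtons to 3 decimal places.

867.124

N=7 nodes, M=11 members, R=3 reactions → 2N=14, M+R=14
member 0 (0-1): L=7.5596, (cx,cy)=(0.2012,0.9795)
member 1 (0-2): L=3.3960, (cx,cy)=(1.0000,0.0000)
member 2 (1-2): L=7.6387, (cx,cy)=(0.2455,-0.9694)
member 3 (1-3): L=3.2050, (cx,cy)=(0.9747,-0.2234)
member 4 (2-3): L=6.8046, (cx,cy)=(0.1836,0.9830)
member 5 (2-4): L=3.2630, (cx,cy)=(1.0000,0.0000)
member 6 (3-4): L=6.9856, (cx,cy)=(0.2883,-0.9575)
member 7 (3-5): L=3.4325, (cx,cy)=(0.9990,-0.0452)
member 8 (4-5): L=6.6855, (cx,cy)=(0.2117,0.9773)
member 9 (4-6): L=3.0410, (cx,cy)=(1.0000,0.0000)
member 10 (5-6): L=6.7333, (cx,cy)=(0.2415,-0.9704)
solve A·x = −loads:
  F[0-1] = -1640.1912 N (compression)
  F[0-2] = +1069.5386 N (tension)
  F[1-2] = +1842.2905 N (tension)
  F[1-3] = -802.5005 N (compression)
  F[2-3] = +698.0921 N (tension)
  F[2-4] = +654.0824 N (tension)
  F[3-4] = -885.0601 N (compression)
  F[3-5] = -399.3212 N (compression)
  F[4-5] = +867.1237 N (tension)
  F[4-6] = +215.3842 N (tension)
  F[5-6] = -891.9077 N (compression)
  Rx@0 = -739.5300 N
  Ry@0 = +1606.6491 N
  Ry@6 = +865.5109 N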